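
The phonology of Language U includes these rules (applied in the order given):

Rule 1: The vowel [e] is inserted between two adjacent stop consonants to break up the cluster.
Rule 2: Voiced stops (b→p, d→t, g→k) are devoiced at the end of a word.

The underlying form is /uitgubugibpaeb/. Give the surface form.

uitegubugibepaep

Rule 1 (stop-cluster e-epenthesis): /t/ and /g/ form a stop–stop cluster, so [e] is inserted between them. /b/ and /p/ form a stop–stop cluster, so [e] is inserted between them. /uitgubugibpaeb/ → uitegubugibepaeb.
Rule 2 (final devoicing): /b/ is a voiced stop in word-final position, so it devoices to [p]. /uitegubugibepaeb/ → uitegubugibepaep.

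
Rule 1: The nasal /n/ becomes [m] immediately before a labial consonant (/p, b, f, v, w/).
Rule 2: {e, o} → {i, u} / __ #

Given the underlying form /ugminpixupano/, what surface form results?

Rule 1 (nasal place assimilation): /n/ precedes the labial consonant /p/, so it assimilates in place to [m]. /ugminpixupano/ → ugmimpixupano.
Rule 2 (final vowel raising): /o/ is a mid vowel in word-final position, so it raises to [u]. /ugmimpixupano/ → ugmimpixupanu.

ugmimpixupanu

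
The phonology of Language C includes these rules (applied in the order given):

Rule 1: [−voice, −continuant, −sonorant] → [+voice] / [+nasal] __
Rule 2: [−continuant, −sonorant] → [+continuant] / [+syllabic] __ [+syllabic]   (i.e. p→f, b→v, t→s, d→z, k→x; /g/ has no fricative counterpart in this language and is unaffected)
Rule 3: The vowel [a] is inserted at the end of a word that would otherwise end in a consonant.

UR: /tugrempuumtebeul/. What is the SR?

Rule 1 (post-nasal voicing): /p/ is a voiceless stop immediately after the nasal /m/, so it voices to [b]. /t/ is a voiceless stop immediately after the nasal /m/, so it voices to [d]. /tugrempuumtebeul/ → tugrembuumdebeul.
Rule 2 (intervocalic spirantization): /b/ is a stop between vowels /e/ and /e/, so it spirantizes to the fricative [v]. /tugrembuumdebeul/ → tugrembuumdeveul.
Rule 3 (final a-epenthesis): the form ends in the consonant /l/, so [a] is inserted word-finally. /tugrembuumdeveul/ → tugrembuumdeveula.

tugrembuumdeveula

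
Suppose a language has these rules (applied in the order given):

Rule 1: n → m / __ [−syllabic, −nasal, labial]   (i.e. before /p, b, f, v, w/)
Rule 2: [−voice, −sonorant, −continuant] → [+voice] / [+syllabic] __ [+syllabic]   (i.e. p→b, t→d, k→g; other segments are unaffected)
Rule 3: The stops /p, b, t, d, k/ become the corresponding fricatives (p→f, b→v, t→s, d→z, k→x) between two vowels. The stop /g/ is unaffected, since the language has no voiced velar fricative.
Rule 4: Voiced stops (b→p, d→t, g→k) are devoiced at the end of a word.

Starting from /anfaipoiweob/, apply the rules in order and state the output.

amfaivoiweop

Rule 1 (nasal place assimilation): /n/ precedes the labial consonant /f/, so it assimilates in place to [m]. /anfaipoiweob/ → amfaipoiweob.
Rule 2 (intervocalic voicing): /p/ is a voiceless stop between vowels /i/ and /o/, so it voices to [b]. /amfaipoiweob/ → amfaiboiweob.
Rule 3 (intervocalic spirantization): /b/ is a stop between vowels /i/ and /o/, so it spirantizes to the fricative [v]. /amfaiboiweob/ → amfaivoiweob.
Rule 4 (final devoicing): /b/ is a voiced stop in word-final position, so it devoices to [p]. /amfaivoiweob/ → amfaivoiweop.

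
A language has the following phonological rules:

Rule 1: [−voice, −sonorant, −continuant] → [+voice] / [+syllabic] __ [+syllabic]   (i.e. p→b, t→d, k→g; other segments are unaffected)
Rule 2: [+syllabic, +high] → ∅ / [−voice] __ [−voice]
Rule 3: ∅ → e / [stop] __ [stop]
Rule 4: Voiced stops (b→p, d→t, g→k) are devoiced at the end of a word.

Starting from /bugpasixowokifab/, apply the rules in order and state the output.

Rule 1 (intervocalic voicing): /k/ is a voiceless stop between vowels /o/ and /i/, so it voices to [g]. /bugpasixowokifab/ → bugpasixowogifab.
Rule 2 (high vowel syncope): /i/ is a high vowel flanked by voiceless consonants /s/ and /x/, so it deletes. /bugpasixowogifab/ → bugpasxowogifab.
Rule 3 (stop-cluster e-epenthesis): /g/ and /p/ form a stop–stop cluster, so [e] is inserted between them. /bugpasxowogifab/ → bugepasxowogifab.
Rule 4 (final devoicing): /b/ is a voiced stop in word-final position, so it devoices to [p]. /bugepasxowogifab/ → bugepasxowogifap.

bugepasxowogifap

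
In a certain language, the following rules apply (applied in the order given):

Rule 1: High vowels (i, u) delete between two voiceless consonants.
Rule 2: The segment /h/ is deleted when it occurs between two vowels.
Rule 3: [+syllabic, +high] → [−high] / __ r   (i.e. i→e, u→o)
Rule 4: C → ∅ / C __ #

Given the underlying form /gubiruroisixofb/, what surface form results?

Rule 1 (high vowel syncope): /i/ is a high vowel flanked by voiceless consonants /s/ and /x/, so it deletes. /gubiruroisixofb/ → gubiruroisxofb.
Rule 2 (intervocalic h-deletion): no segment meets the environment; /gubiruroisxofb/ is unchanged.
Rule 3 (pre-rhotic lowering): /i/ is a high vowel immediately before /r/, so it lowers to [e]. /u/ is a high vowel immediately before /r/, so it lowers to [o]. /gubiruroisxofb/ → guberoroisxofb.
Rule 4 (final cluster simplification): /b/ is the second consonant of a word-final cluster /fb/, so it deletes. /guberoroisxofb/ → guberoroisxof.

guberoroisxof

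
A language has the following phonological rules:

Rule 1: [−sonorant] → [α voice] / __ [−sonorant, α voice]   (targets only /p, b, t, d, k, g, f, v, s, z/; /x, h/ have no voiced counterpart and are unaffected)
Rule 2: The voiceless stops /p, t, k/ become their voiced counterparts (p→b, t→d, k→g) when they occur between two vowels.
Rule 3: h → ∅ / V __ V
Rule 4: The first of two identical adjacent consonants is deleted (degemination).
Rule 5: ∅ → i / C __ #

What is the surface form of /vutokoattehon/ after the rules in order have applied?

vudogoateoni

Rule 1 (regressive voicing assimilation): no segment meets the environment; /vutokoattehon/ is unchanged.
Rule 2 (intervocalic voicing): /t/ is a voiceless stop between vowels /u/ and /o/, so it voices to [d]. /k/ is a voiceless stop between vowels /o/ and /o/, so it voices to [g]. /vutokoattehon/ → vudogoattehon.
Rule 3 (intervocalic h-deletion): /h/ occurs between vowels /e/ and /o/, so it deletes. /vudogoattehon/ → vudogoatteon.
Rule 4 (degemination): /tt/ is a geminate; the first /t/ deletes. /vudogoatteon/ → vudogoateon.
Rule 5 (final i-epenthesis): the form ends in the consonant /n/, so [i] is inserted word-finally. /vudogoateon/ → vudogoateoni.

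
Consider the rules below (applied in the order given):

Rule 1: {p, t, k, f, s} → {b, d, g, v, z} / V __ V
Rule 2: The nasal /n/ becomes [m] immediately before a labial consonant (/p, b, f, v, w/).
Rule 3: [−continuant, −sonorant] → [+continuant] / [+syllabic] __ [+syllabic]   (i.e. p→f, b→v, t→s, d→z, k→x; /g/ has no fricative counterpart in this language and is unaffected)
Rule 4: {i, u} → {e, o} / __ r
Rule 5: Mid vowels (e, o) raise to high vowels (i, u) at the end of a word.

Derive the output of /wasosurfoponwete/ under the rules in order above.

wazozorfovomwezi

Rule 1 (intervocalic voicing): /s/ is a voiceless obstruent between vowels /a/ and /o/, so it voices to [z]. /s/ is a voiceless obstruent between vowels /o/ and /u/, so it voices to [z]. /p/ is a voiceless obstruent between vowels /o/ and /o/, so it voices to [b]. /t/ is a voiceless obstruent between vowels /e/ and /e/, so it voices to [d]. /wasosurfoponwete/ → wazozurfobonwede.
Rule 2 (nasal place assimilation): /n/ precedes the labial consonant /w/, so it assimilates in place to [m]. /wazozurfobonwede/ → wazozurfobomwede.
Rule 3 (intervocalic spirantization): /b/ is a stop between vowels /o/ and /o/, so it spirantizes to the fricative [v]. /d/ is a stop between vowels /e/ and /e/, so it spirantizes to the fricative [z]. /wazozurfobomwede/ → wazozurfovomweze.
Rule 4 (pre-rhotic lowering): /u/ is a high vowel immediately before /r/, so it lowers to [o]. /wazozurfovomweze/ → wazozorfovomweze.
Rule 5 (final vowel raising): /e/ is a mid vowel in word-final position, so it raises to [i]. /wazozorfovomweze/ → wazozorfovomwezi.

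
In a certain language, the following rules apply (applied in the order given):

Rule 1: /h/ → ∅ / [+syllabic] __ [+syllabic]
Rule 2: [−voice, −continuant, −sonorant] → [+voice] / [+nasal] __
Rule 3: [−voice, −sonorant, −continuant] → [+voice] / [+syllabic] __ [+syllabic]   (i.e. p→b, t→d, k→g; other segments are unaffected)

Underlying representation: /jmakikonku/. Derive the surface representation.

jmagigongu

Rule 1 (intervocalic h-deletion): no segment meets the environment; /jmakikonku/ is unchanged.
Rule 2 (post-nasal voicing): /k/ is a voiceless stop immediately after the nasal /n/, so it voices to [g]. /jmakikonku/ → jmakikongu.
Rule 3 (intervocalic voicing): /k/ is a voiceless stop between vowels /a/ and /i/, so it voices to [g]. /k/ is a voiceless stop between vowels /i/ and /o/, so it voices to [g]. /jmakikongu/ → jmagigongu.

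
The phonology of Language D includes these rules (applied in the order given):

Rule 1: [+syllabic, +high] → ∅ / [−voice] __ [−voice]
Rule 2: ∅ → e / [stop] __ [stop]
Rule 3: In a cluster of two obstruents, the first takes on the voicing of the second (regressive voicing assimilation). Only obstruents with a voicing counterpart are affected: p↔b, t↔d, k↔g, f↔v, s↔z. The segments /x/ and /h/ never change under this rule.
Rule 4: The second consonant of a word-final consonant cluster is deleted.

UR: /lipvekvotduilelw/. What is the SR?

Rule 1 (high vowel syncope): no segment meets the environment; /lipvekvotduilelw/ is unchanged.
Rule 2 (stop-cluster e-epenthesis): /t/ and /d/ form a stop–stop cluster, so [e] is inserted between them. /lipvekvotduilelw/ → lipvekvoteduilelw.
Rule 3 (regressive voicing assimilation): /p/ precedes the voiced obstruent /v/, so it voices to [b] by assimilation. /k/ precedes the voiced obstruent /v/, so it voices to [g] by assimilation. /lipvekvoteduilelw/ → libvegvoteduilelw.
Rule 4 (final cluster simplification): /w/ is the second consonant of a word-final cluster /lw/, so it deletes. /libvegvoteduilelw/ → libvegvoteduilel.

libvegvoteduilel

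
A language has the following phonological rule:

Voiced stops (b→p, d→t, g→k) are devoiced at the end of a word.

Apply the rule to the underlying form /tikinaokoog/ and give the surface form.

tikinaokook

/g/ is a voiced stop in word-final position, so it devoices to [k].
Surface form: [tikinaokook].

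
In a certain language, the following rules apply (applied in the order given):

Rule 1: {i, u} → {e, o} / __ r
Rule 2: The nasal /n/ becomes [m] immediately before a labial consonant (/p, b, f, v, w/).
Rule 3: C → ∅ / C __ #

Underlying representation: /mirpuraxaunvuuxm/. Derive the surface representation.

merporaxaumvuux

Rule 1 (pre-rhotic lowering): /i/ is a high vowel immediately before /r/, so it lowers to [e]. /u/ is a high vowel immediately before /r/, so it lowers to [o]. /mirpuraxaunvuuxm/ → merporaxaunvuuxm.
Rule 2 (nasal place assimilation): /n/ precedes the labial consonant /v/, so it assimilates in place to [m]. /merporaxaunvuuxm/ → merporaxaumvuuxm.
Rule 3 (final cluster simplification): /m/ is the second consonant of a word-final cluster /xm/, so it deletes. /merporaxaumvuuxm/ → merporaxaumvuux.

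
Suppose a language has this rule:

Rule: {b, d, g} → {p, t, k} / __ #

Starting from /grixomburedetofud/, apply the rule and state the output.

grixomburedetofut

Scanning /grixomburedetofud/: /g/ at position 1 is not in the conditioning environment; /b/ at position 7 is not in the conditioning environment; /d/ at position 11 is not in the conditioning environment; /d/ is a voiced stop in word-final position, so it devoices to [t].
Result: [grixomburedetofut].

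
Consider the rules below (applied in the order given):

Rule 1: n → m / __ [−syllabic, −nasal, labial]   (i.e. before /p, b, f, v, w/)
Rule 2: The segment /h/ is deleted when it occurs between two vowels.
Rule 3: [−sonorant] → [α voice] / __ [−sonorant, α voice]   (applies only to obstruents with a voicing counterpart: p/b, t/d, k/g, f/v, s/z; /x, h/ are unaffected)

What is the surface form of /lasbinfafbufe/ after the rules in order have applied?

lazbimfavbufe

Rule 1 (nasal place assimilation): /n/ precedes the labial consonant /f/, so it assimilates in place to [m]. /lasbinfafbufe/ → lasbimfafbufe.
Rule 2 (intervocalic h-deletion): no segment meets the environment; /lasbimfafbufe/ is unchanged.
Rule 3 (regressive voicing assimilation): /s/ precedes the voiced obstruent /b/, so it voices to [z] by assimilation. /f/ precedes the voiced obstruent /b/, so it voices to [v] by assimilation. /lasbimfafbufe/ → lazbimfavbufe.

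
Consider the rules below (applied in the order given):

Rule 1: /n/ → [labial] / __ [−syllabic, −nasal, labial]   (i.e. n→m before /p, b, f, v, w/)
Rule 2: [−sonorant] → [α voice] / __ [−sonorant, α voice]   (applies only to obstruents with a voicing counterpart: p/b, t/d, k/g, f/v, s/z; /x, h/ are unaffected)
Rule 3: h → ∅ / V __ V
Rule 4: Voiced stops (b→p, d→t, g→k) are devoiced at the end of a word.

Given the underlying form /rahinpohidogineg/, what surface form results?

Rule 1 (nasal place assimilation): /n/ precedes the labial consonant /p/, so it assimilates in place to [m]. /rahinpohidogineg/ → rahimpohidogineg.
Rule 2 (regressive voicing assimilation): no segment meets the environment; /rahimpohidogineg/ is unchanged.
Rule 3 (intervocalic h-deletion): /h/ occurs between vowels /a/ and /i/, so it deletes. /h/ occurs between vowels /o/ and /i/, so it deletes. /rahimpohidogineg/ → raimpoidogineg.
Rule 4 (final devoicing): /g/ is a voiced stop in word-final position, so it devoices to [k]. /raimpoidogineg/ → raimpoidoginek.

raimpoidoginek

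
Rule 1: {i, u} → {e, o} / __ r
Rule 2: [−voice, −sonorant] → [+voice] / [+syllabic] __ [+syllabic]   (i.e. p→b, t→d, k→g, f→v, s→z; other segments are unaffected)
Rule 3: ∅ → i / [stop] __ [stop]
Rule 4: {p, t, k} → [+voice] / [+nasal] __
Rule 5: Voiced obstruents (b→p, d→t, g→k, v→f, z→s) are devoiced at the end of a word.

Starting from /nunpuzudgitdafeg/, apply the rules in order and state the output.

Rule 1 (pre-rhotic lowering): no segment meets the environment; /nunpuzudgitdafeg/ is unchanged.
Rule 2 (intervocalic voicing): /f/ is a voiceless obstruent between vowels /a/ and /e/, so it voices to [v]. /nunpuzudgitdafeg/ → nunpuzudgitdaveg.
Rule 3 (stop-cluster i-epenthesis): /d/ and /g/ form a stop–stop cluster, so [i] is inserted between them. /t/ and /d/ form a stop–stop cluster, so [i] is inserted between them. /nunpuzudgitdaveg/ → nunpuzudigitidaveg.
Rule 4 (post-nasal voicing): /p/ is a voiceless stop immediately after the nasal /n/, so it voices to [b]. /nunpuzudigitidaveg/ → nunbuzudigitidaveg.
Rule 5 (final devoicing): /g/ is a voiced obstruent in word-final position, so it devoices to [k]. /nunbuzudigitidaveg/ → nunbuzudigitidavek.

nunbuzudigitidavek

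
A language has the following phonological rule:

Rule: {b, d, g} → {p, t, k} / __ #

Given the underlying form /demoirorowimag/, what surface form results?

/g/ is a voiced stop in word-final position, so it devoices to [k].
Surface form: [demoirorowimak].

demoirorowimak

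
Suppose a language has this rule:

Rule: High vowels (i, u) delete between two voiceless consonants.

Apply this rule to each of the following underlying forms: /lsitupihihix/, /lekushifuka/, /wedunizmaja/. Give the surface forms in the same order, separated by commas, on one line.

/lsitupihihix/: /i/ is a high vowel flanked by voiceless consonants /s/ and /t/, so it deletes. /u/ is a high vowel flanked by voiceless consonants /t/ and /p/, so it deletes. /i/ is a high vowel flanked by voiceless consonants /p/ and /h/, so it deletes. /i/ is a high vowel flanked by voiceless consonants /h/ and /h/, so it deletes. /i/ is a high vowel flanked by voiceless consonants /h/ and /x/, so it deletes. → [lstphhx].
/lekushifuka/: /u/ is a high vowel flanked by voiceless consonants /k/ and /s/, so it deletes. /i/ is a high vowel flanked by voiceless consonants /h/ and /f/, so it deletes. /u/ is a high vowel flanked by voiceless consonants /f/ and /k/, so it deletes. → [lekshfka].
/wedunizmaja/: the rule's environment is not met; surfaces unchanged as [wedunizmaja].

lstphhx, lekshfka, wedunizmaja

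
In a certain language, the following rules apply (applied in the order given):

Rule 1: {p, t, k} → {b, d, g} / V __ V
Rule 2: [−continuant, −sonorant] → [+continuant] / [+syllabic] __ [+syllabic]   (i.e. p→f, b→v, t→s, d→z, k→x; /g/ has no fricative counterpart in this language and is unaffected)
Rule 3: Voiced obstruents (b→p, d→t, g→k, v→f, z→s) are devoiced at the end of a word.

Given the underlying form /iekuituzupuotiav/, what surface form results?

ieguizuzuvuoziaf

Rule 1 (intervocalic voicing): /k/ is a voiceless stop between vowels /e/ and /u/, so it voices to [g]. /t/ is a voiceless stop between vowels /i/ and /u/, so it voices to [d]. /p/ is a voiceless stop between vowels /u/ and /u/, so it voices to [b]. /t/ is a voiceless stop between vowels /o/ and /i/, so it voices to [d]. /iekuituzupuotiav/ → ieguiduzubuodiav.
Rule 2 (intervocalic spirantization): /d/ is a stop between vowels /i/ and /u/, so it spirantizes to the fricative [z]. /b/ is a stop between vowels /u/ and /u/, so it spirantizes to the fricative [v]. /d/ is a stop between vowels /o/ and /i/, so it spirantizes to the fricative [z]. /ieguiduzubuodiav/ → ieguizuzuvuoziav.
Rule 3 (final devoicing): /v/ is a voiced obstruent in word-final position, so it devoices to [f]. /ieguizuzuvuoziav/ → ieguizuzuvuoziaf.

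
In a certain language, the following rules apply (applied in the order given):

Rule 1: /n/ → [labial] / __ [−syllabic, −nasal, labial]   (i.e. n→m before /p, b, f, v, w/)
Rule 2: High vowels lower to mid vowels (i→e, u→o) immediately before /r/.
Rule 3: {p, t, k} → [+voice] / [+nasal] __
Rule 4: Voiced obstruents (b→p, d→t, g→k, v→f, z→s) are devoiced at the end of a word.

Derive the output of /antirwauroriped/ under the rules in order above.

anderwaororipet

Rule 1 (nasal place assimilation): no segment meets the environment; /antirwauroriped/ is unchanged.
Rule 2 (pre-rhotic lowering): /i/ is a high vowel immediately before /r/, so it lowers to [e]. /u/ is a high vowel immediately before /r/, so it lowers to [o]. /antirwauroriped/ → anterwaororiped.
Rule 3 (post-nasal voicing): /t/ is a voiceless stop immediately after the nasal /n/, so it voices to [d]. /anterwaororiped/ → anderwaororiped.
Rule 4 (final devoicing): /d/ is a voiced obstruent in word-final position, so it devoices to [t]. /anderwaororiped/ → anderwaororipet.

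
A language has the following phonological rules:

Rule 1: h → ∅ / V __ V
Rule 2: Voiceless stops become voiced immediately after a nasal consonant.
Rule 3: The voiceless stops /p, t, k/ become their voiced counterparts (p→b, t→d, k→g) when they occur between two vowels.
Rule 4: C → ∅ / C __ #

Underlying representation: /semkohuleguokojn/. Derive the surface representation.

semgouleguogoj

Rule 1 (intervocalic h-deletion): /h/ occurs between vowels /o/ and /u/, so it deletes. /semkohuleguokojn/ → semkouleguokojn.
Rule 2 (post-nasal voicing): /k/ is a voiceless stop immediately after the nasal /m/, so it voices to [g]. /semkouleguokojn/ → semgouleguokojn.
Rule 3 (intervocalic voicing): /k/ is a voiceless stop between vowels /o/ and /o/, so it voices to [g]. /semgouleguokojn/ → semgouleguogojn.
Rule 4 (final cluster simplification): /n/ is the second consonant of a word-final cluster /jn/, so it deletes. /semgouleguogojn/ → semgouleguogoj.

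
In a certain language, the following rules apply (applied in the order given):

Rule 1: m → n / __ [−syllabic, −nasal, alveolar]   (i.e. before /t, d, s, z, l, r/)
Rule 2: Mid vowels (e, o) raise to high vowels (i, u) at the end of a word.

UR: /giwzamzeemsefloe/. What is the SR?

giwzanzeensefloi

Rule 1 (nasal place assimilation): /m/ precedes the alveolar consonant /z/, so it assimilates in place to [n]. /m/ precedes the alveolar consonant /s/, so it assimilates in place to [n]. /giwzamzeemsefloe/ → giwzanzeensefloe.
Rule 2 (final vowel raising): /e/ is a mid vowel in word-final position, so it raises to [i]. /giwzanzeensefloe/ → giwzanzeensefloi.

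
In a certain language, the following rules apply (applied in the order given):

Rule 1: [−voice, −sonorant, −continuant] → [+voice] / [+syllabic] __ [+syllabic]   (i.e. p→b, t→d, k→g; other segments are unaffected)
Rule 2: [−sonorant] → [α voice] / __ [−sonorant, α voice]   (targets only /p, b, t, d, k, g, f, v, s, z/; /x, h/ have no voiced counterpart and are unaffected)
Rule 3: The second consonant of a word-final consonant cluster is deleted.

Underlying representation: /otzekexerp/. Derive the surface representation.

odzegexer

Rule 1 (intervocalic voicing): /k/ is a voiceless stop between vowels /e/ and /e/, so it voices to [g]. /otzekexerp/ → otzegexerp.
Rule 2 (regressive voicing assimilation): /t/ precedes the voiced obstruent /z/, so it voices to [d] by assimilation. /otzegexerp/ → odzegexerp.
Rule 3 (final cluster simplification): /p/ is the second consonant of a word-final cluster /rp/, so it deletes. /odzegexerp/ → odzegexer.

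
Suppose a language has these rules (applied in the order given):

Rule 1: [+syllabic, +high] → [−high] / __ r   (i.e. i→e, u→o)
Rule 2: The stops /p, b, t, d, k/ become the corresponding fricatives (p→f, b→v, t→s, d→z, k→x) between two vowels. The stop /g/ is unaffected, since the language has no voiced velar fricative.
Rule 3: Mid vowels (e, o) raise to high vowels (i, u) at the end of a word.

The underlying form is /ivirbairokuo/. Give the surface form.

Rule 1 (pre-rhotic lowering): /i/ is a high vowel immediately before /r/, so it lowers to [e]. /i/ is a high vowel immediately before /r/, so it lowers to [e]. /ivirbairokuo/ → iverbaerokuo.
Rule 2 (intervocalic spirantization): /k/ is a stop between vowels /o/ and /u/, so it spirantizes to the fricative [x]. /iverbaerokuo/ → iverbaeroxuo.
Rule 3 (final vowel raising): /o/ is a mid vowel in word-final position, so it raises to [u]. /iverbaeroxuo/ → iverbaeroxuu.

iverbaeroxuu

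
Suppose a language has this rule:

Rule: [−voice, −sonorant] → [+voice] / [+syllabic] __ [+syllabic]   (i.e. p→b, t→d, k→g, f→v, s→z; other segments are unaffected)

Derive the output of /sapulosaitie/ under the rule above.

Scanning /sapulosaitie/: /s/ at position 1 is not in the conditioning environment; /p/ is a voiceless obstruent between vowels /a/ and /u/, so it voices to [b]; /s/ is a voiceless obstruent between vowels /o/ and /a/, so it voices to [z]; /t/ is a voiceless obstruent between vowels /i/ and /i/, so it voices to [d].
Result: [sabulozaidie].

sabulozaidie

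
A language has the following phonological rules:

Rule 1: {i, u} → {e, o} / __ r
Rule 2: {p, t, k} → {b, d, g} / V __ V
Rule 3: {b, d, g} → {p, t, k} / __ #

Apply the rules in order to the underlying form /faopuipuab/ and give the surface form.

faobuibuap

Rule 1 (pre-rhotic lowering): no segment meets the environment; /faopuipuab/ is unchanged.
Rule 2 (intervocalic voicing): /p/ is a voiceless stop between vowels /o/ and /u/, so it voices to [b]. /p/ is a voiceless stop between vowels /i/ and /u/, so it voices to [b]. /faopuipuab/ → faobuibuab.
Rule 3 (final devoicing): /b/ is a voiced stop in word-final position, so it devoices to [p]. /faobuibuab/ → faobuibuap.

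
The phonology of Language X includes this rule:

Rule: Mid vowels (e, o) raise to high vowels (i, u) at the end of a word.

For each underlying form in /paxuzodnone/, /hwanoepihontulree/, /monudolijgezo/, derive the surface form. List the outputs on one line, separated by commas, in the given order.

/paxuzodnone/: /e/ is a mid vowel in word-final position, so it raises to [i]. → [paxuzodnoni].
/hwanoepihontulree/: /e/ is a mid vowel in word-final position, so it raises to [i]. → [hwanoepihontulrei].
/monudolijgezo/: /o/ is a mid vowel in word-final position, so it raises to [u]. → [monudolijgezu].

paxuzodnoni, hwanoepihontulrei, monudolijgezu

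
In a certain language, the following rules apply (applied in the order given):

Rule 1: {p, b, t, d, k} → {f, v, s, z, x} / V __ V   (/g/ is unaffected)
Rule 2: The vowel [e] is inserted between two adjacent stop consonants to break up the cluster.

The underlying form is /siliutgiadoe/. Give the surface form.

Rule 1 (intervocalic spirantization): /d/ is a stop between vowels /a/ and /o/, so it spirantizes to the fricative [z]. /siliutgiadoe/ → siliutgiazoe.
Rule 2 (stop-cluster e-epenthesis): /t/ and /g/ form a stop–stop cluster, so [e] is inserted between them. /siliutgiazoe/ → siliutegiazoe.

siliutegiazoe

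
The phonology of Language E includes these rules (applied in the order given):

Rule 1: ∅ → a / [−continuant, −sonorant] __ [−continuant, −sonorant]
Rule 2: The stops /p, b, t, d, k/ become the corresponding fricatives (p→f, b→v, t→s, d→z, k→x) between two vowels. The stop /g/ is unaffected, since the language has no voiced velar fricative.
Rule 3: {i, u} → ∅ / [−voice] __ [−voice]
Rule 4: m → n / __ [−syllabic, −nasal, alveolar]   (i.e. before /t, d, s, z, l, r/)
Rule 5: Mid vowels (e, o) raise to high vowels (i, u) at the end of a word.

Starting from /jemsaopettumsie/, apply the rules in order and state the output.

Rule 1 (stop-cluster a-epenthesis): /t/ and /t/ form a stop–stop cluster, so [a] is inserted between them. /jemsaopettumsie/ → jemsaopetatumsie.
Rule 2 (intervocalic spirantization): /p/ is a stop between vowels /o/ and /e/, so it spirantizes to the fricative [f]. /t/ is a stop between vowels /e/ and /a/, so it spirantizes to the fricative [s]. /t/ is a stop between vowels /a/ and /u/, so it spirantizes to the fricative [s]. /jemsaopetatumsie/ → jemsaofesasumsie.
Rule 3 (high vowel syncope): no segment meets the environment; /jemsaofesasumsie/ is unchanged.
Rule 4 (nasal place assimilation): /m/ precedes the alveolar consonant /s/, so it assimilates in place to [n]. /m/ precedes the alveolar consonant /s/, so it assimilates in place to [n]. /jemsaofesasumsie/ → jensaofesasunsie.
Rule 5 (final vowel raising): /e/ is a mid vowel in word-final position, so it raises to [i]. /jensaofesasunsie/ → jensaofesasunsii.

jensaofesasunsii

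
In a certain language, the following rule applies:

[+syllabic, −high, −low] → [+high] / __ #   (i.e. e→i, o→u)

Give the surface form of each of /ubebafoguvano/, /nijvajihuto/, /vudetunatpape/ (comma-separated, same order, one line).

ubebafoguvanu, nijvajihutu, vudetunatpapi

/ubebafoguvano/: /o/ is a mid vowel in word-final position, so it raises to [u]. → [ubebafoguvanu].
/nijvajihuto/: /o/ is a mid vowel in word-final position, so it raises to [u]. → [nijvajihutu].
/vudetunatpape/: /e/ is a mid vowel in word-final position, so it raises to [i]. → [vudetunatpapi].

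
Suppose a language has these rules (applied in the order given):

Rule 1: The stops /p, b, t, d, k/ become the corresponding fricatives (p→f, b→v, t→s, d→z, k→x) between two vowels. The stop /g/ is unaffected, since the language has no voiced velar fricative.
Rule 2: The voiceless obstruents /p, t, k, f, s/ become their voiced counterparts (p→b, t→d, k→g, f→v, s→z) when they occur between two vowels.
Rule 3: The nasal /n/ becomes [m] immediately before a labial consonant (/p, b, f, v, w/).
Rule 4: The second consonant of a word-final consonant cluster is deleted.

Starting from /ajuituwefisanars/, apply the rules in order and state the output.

ajuizuwevizanar

Rule 1 (intervocalic spirantization): /t/ is a stop between vowels /i/ and /u/, so it spirantizes to the fricative [s]. /ajuituwefisanars/ → ajuisuwefisanars.
Rule 2 (intervocalic voicing): /s/ is a voiceless obstruent between vowels /i/ and /u/, so it voices to [z]. /f/ is a voiceless obstruent between vowels /e/ and /i/, so it voices to [v]. /s/ is a voiceless obstruent between vowels /i/ and /a/, so it voices to [z]. /ajuisuwefisanars/ → ajuizuwevizanars.
Rule 3 (nasal place assimilation): no segment meets the environment; /ajuizuwevizanars/ is unchanged.
Rule 4 (final cluster simplification): /s/ is the second consonant of a word-final cluster /rs/, so it deletes. /ajuizuwevizanars/ → ajuizuwevizanar.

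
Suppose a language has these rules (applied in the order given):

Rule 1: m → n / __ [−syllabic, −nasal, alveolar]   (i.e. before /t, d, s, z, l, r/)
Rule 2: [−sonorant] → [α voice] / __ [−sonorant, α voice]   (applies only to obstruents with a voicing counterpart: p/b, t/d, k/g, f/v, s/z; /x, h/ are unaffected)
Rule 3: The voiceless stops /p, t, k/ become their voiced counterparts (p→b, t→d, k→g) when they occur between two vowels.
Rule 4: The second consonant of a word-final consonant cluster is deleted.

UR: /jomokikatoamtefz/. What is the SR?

jomogigadoantev

Rule 1 (nasal place assimilation): /m/ precedes the alveolar consonant /t/, so it assimilates in place to [n]. /jomokikatoamtefz/ → jomokikatoantefz.
Rule 2 (regressive voicing assimilation): /f/ precedes the voiced obstruent /z/, so it voices to [v] by assimilation. /jomokikatoantefz/ → jomokikatoantevz.
Rule 3 (intervocalic voicing): /k/ is a voiceless stop between vowels /o/ and /i/, so it voices to [g]. /k/ is a voiceless stop between vowels /i/ and /a/, so it voices to [g]. /t/ is a voiceless stop between vowels /a/ and /o/, so it voices to [d]. /jomokikatoantevz/ → jomogigadoantevz.
Rule 4 (final cluster simplification): /z/ is the second consonant of a word-final cluster /vz/, so it deletes. /jomogigadoantevz/ → jomogigadoantev.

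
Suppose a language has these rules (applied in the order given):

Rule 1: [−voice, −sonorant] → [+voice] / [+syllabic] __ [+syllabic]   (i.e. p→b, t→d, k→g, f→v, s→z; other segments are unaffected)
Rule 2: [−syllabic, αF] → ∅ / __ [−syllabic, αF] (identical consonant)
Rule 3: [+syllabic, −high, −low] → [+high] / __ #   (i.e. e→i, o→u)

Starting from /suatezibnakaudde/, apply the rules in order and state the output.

Rule 1 (intervocalic voicing): /t/ is a voiceless obstruent between vowels /a/ and /e/, so it voices to [d]. /k/ is a voiceless obstruent between vowels /a/ and /a/, so it voices to [g]. /suatezibnakaudde/ → suadezibnagaudde.
Rule 2 (degemination): /dd/ is a geminate; the first /d/ deletes. /suadezibnagaudde/ → suadezibnagaude.
Rule 3 (final vowel raising): /e/ is a mid vowel in word-final position, so it raises to [i]. /suadezibnagaude/ → suadezibnagaudi.

suadezibnagaudi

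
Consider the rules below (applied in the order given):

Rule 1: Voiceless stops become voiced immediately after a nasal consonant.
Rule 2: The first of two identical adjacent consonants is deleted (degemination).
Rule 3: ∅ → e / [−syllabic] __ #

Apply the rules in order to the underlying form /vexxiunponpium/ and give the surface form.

vexiunbonbiume

Rule 1 (post-nasal voicing): /p/ is a voiceless stop immediately after the nasal /n/, so it voices to [b]. /p/ is a voiceless stop immediately after the nasal /n/, so it voices to [b]. /vexxiunponpium/ → vexxiunbonbium.
Rule 2 (degemination): /xx/ is a geminate; the first /x/ deletes. /vexxiunbonbium/ → vexiunbonbium.
Rule 3 (final e-epenthesis): the form ends in the consonant /m/, so [e] is inserted word-finally. /vexiunbonbium/ → vexiunbonbiume.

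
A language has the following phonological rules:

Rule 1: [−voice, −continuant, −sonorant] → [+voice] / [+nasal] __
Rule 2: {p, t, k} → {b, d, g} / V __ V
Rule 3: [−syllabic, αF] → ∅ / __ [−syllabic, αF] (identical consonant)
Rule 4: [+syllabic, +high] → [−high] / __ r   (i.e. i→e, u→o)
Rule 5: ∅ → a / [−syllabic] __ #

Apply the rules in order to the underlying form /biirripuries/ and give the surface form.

Rule 1 (post-nasal voicing): no segment meets the environment; /biirripuries/ is unchanged.
Rule 2 (intervocalic voicing): /p/ is a voiceless stop between vowels /i/ and /u/, so it voices to [b]. /biirripuries/ → biirriburies.
Rule 3 (degemination): /rr/ is a geminate; the first /r/ deletes. /biirriburies/ → biiriburies.
Rule 4 (pre-rhotic lowering): /i/ is a high vowel immediately before /r/, so it lowers to [e]. /u/ is a high vowel immediately before /r/, so it lowers to [o]. /biiriburies/ → bieribories.
Rule 5 (final a-epenthesis): the form ends in the consonant /s/, so [a] is inserted word-finally. /bieribories/ → bieriboriesa.

bieriboriesa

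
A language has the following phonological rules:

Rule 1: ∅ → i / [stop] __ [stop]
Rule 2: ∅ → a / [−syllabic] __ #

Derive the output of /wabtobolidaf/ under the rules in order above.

Rule 1 (stop-cluster i-epenthesis): /b/ and /t/ form a stop–stop cluster, so [i] is inserted between them. /wabtobolidaf/ → wabitobolidaf.
Rule 2 (final a-epenthesis): the form ends in the consonant /f/, so [a] is inserted word-finally. /wabitobolidaf/ → wabitobolidafa.

wabitobolidafa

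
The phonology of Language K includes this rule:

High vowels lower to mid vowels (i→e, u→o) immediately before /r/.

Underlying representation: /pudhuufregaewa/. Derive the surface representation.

pudhuufregaewa

No segment of /pudhuufregaewa/ meets the structural description of the rule, so the form surfaces unchanged.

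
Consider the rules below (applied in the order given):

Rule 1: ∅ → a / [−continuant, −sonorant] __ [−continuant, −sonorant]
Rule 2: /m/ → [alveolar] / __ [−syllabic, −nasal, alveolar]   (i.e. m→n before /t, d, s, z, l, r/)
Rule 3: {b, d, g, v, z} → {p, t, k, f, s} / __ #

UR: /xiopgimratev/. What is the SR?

xiopaginratef

Rule 1 (stop-cluster a-epenthesis): /p/ and /g/ form a stop–stop cluster, so [a] is inserted between them. /xiopgimratev/ → xiopagimratev.
Rule 2 (nasal place assimilation): /m/ precedes the alveolar consonant /r/, so it assimilates in place to [n]. /xiopagimratev/ → xiopaginratev.
Rule 3 (final devoicing): /v/ is a voiced obstruent in word-final position, so it devoices to [f]. /xiopaginratev/ → xiopaginratef.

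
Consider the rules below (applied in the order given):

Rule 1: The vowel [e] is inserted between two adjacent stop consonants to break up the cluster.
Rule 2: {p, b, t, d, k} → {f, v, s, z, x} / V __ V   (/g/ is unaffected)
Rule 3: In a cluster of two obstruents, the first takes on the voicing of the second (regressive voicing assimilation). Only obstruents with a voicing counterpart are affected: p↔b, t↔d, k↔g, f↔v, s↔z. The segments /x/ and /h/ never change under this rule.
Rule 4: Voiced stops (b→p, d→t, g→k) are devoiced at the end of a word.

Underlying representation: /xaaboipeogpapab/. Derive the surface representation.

Rule 1 (stop-cluster e-epenthesis): /g/ and /p/ form a stop–stop cluster, so [e] is inserted between them. /xaaboipeogpapab/ → xaaboipeogepapab.
Rule 2 (intervocalic spirantization): /b/ is a stop between vowels /a/ and /o/, so it spirantizes to the fricative [v]. /p/ is a stop between vowels /i/ and /e/, so it spirantizes to the fricative [f]. /p/ is a stop between vowels /e/ and /a/, so it spirantizes to the fricative [f]. /p/ is a stop between vowels /a/ and /a/, so it spirantizes to the fricative [f]. /xaaboipeogepapab/ → xaavoifeogefafab.
Rule 3 (regressive voicing assimilation): no segment meets the environment; /xaavoifeogefafab/ is unchanged.
Rule 4 (final devoicing): /b/ is a voiced stop in word-final position, so it devoices to [p]. /xaavoifeogefafab/ → xaavoifeogefafap.

xaavoifeogefafap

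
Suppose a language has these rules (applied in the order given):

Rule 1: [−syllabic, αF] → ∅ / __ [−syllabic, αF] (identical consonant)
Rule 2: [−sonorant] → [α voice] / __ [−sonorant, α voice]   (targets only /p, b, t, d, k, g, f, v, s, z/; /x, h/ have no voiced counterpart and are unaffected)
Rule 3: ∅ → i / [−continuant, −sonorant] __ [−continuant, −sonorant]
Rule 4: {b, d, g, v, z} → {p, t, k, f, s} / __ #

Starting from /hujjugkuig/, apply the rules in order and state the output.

Rule 1 (degemination): /jj/ is a geminate; the first /j/ deletes. /hujjugkuig/ → hujugkuig.
Rule 2 (regressive voicing assimilation): /g/ precedes the voiceless obstruent /k/, so it devoices to [k] by assimilation. /hujugkuig/ → hujukkuig.
Rule 3 (stop-cluster i-epenthesis): /k/ and /k/ form a stop–stop cluster, so [i] is inserted between them. /hujukkuig/ → hujukikuig.
Rule 4 (final devoicing): /g/ is a voiced obstruent in word-final position, so it devoices to [k]. /hujukikuig/ → hujukikuik.

hujukikuik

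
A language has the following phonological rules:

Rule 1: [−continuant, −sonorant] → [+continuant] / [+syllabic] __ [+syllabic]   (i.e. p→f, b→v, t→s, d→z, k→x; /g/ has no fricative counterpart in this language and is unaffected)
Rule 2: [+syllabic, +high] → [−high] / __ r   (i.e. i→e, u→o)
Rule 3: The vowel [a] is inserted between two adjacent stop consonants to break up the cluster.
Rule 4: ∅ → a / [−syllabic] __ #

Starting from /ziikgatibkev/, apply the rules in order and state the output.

Rule 1 (intervocalic spirantization): /t/ is a stop between vowels /a/ and /i/, so it spirantizes to the fricative [s]. /ziikgatibkev/ → ziikgasibkev.
Rule 2 (pre-rhotic lowering): no segment meets the environment; /ziikgasibkev/ is unchanged.
Rule 3 (stop-cluster a-epenthesis): /k/ and /g/ form a stop–stop cluster, so [a] is inserted between them. /b/ and /k/ form a stop–stop cluster, so [a] is inserted between them. /ziikgasibkev/ → ziikagasibakev.
Rule 4 (final a-epenthesis): the form ends in the consonant /v/, so [a] is inserted word-finally. /ziikagasibakev/ → ziikagasibakeva.

ziikagasibakeva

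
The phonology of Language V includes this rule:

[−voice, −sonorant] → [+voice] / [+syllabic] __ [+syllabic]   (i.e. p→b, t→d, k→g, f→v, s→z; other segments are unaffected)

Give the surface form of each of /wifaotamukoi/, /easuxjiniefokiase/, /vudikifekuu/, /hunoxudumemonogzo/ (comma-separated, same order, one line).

/wifaotamukoi/: /f/ is a voiceless obstruent between vowels /i/ and /a/, so it voices to [v]. /t/ is a voiceless obstruent between vowels /o/ and /a/, so it voices to [d]. /k/ is a voiceless obstruent between vowels /u/ and /o/, so it voices to [g]. → [wivaodamugoi].
/easuxjiniefokiase/: /s/ is a voiceless obstruent between vowels /a/ and /u/, so it voices to [z]. /f/ is a voiceless obstruent between vowels /e/ and /o/, so it voices to [v]. /k/ is a voiceless obstruent between vowels /o/ and /i/, so it voices to [g]. /s/ is a voiceless obstruent between vowels /a/ and /e/, so it voices to [z]. → [eazuxjinievogiaze].
/vudikifekuu/: /k/ is a voiceless obstruent between vowels /i/ and /i/, so it voices to [g]. /f/ is a voiceless obstruent between vowels /i/ and /e/, so it voices to [v]. /k/ is a voiceless obstruent between vowels /e/ and /u/, so it voices to [g]. → [vudigiveguu].
/hunoxudumemonogzo/: the rule's environment is not met; surfaces unchanged as [hunoxudumemonogzo].

wivaodamugoi, eazuxjinievogiaze, vudigiveguu, hunoxudumemonogzo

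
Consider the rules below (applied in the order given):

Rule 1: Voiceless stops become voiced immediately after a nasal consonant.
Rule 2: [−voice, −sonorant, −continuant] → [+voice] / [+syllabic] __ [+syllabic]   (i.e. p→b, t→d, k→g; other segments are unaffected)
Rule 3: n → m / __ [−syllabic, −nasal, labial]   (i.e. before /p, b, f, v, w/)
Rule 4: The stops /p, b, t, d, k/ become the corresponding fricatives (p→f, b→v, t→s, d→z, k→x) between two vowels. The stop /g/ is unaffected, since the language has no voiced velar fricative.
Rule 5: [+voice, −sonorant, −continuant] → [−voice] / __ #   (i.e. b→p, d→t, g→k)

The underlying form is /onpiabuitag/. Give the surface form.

ombiavuizak

Rule 1 (post-nasal voicing): /p/ is a voiceless stop immediately after the nasal /n/, so it voices to [b]. /onpiabuitag/ → onbiabuitag.
Rule 2 (intervocalic voicing): /t/ is a voiceless stop between vowels /i/ and /a/, so it voices to [d]. /onbiabuitag/ → onbiabuidag.
Rule 3 (nasal place assimilation): /n/ precedes the labial consonant /b/, so it assimilates in place to [m]. /onbiabuidag/ → ombiabuidag.
Rule 4 (intervocalic spirantization): /b/ is a stop between vowels /a/ and /u/, so it spirantizes to the fricative [v]. /d/ is a stop between vowels /i/ and /a/, so it spirantizes to the fricative [z]. /ombiabuidag/ → ombiavuizag.
Rule 5 (final devoicing): /g/ is a voiced stop in word-final position, so it devoices to [k]. /ombiavuizag/ → ombiavuizak.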